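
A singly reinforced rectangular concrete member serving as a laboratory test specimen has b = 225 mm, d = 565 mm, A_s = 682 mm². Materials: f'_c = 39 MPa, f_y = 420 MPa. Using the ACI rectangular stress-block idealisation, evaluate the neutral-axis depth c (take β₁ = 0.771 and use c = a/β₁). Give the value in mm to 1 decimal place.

T = A_s f_y = 682 × 420 = 286440 N = 286.44 kN.
Setting C = 0.85 f'_c a b equal to T: a = 286440/(0.85 × 39 × 225) = 38.403 mm.
With β₁ = 0.771, c = a/β₁ = 38.403/0.771 = 49.8 mm.

c ≈ 49.8 mm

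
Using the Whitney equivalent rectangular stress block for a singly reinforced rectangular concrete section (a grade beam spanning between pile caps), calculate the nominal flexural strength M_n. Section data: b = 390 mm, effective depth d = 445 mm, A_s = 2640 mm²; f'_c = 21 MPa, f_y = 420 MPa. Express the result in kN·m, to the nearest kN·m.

T = A_s f_y = 2640 × 420 = 1108800 N = 1108.8 kN.
From C = T: a = T/(0.85 f'_c b) = 1108800/(0.85 × 21 × 390) = 159.28 mm.
M_n = T(d − a/2) = 1108.8 kN × (445 − 79.64) mm = 405.11 kN·m.

M_n ≈ 405 kN·m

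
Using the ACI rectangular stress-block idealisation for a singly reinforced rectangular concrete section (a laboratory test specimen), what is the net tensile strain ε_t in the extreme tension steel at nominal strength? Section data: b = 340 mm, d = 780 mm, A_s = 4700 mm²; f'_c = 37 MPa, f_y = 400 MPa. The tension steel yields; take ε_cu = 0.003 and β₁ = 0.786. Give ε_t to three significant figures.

ε_t ≈ 0.00746

a = A_s f_y/(0.85 f'_c b) = 175.82 mm.
β₁ = 0.786, so c = a/β₁ = 175.82/0.786 = 223.69 mm.
From the linear strain diagram with ε_cu = 0.003: ε_t = 0.003 (d − c)/c = 0.003 × (780 − 223.69)/223.69 = 0.00746.
Since ε_t ≥ 0.005, the section is tension-controlled.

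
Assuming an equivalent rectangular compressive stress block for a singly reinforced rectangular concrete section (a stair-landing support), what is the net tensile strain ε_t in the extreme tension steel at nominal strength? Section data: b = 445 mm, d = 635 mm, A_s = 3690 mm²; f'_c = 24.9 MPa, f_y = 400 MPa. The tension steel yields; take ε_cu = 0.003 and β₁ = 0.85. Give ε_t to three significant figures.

a = A_s f_y/(0.85 f'_c b) = 156.71 mm.
β₁ = 0.85, so c = a/β₁ = 156.71/0.85 = 184.36 mm.
From the linear strain diagram with ε_cu = 0.003: ε_t = 0.003 (d − c)/c = 0.003 × (635 − 184.36)/184.36 = 0.00733.
Since ε_t ≥ 0.005, the section is tension-controlled.

ε_t ≈ 0.00733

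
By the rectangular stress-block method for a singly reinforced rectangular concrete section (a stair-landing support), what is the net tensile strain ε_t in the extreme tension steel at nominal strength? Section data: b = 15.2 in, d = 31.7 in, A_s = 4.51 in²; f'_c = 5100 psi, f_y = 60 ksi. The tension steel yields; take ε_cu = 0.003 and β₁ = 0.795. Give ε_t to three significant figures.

ε_t ≈ 0.0154

a = A_s f_y/(0.85 f'_c b) = 4.107 in.
β₁ = 0.795, so c = a/β₁ = 4.107/0.795 = 5.166 in.
From the linear strain diagram with ε_cu = 0.003: ε_t = 0.003 (d − c)/c = 0.003 × (31.7 − 5.166)/5.166 = 0.0154.
Since ε_t ≥ 0.005, the section is tension-controlled.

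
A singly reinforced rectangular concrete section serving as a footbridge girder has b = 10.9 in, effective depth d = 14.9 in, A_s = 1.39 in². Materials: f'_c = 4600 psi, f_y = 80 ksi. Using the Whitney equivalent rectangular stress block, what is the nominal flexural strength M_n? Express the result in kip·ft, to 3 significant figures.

M_n ≈ 126 kip·ft

T = A_s f_y = 1.39 × 80 = 111.2 kips.
a = T/(0.85 f'_c b) = 111.2/(0.85 × 4.6 × 10.9) = 2.609 in.
M_n = T(d − a/2) = 111.2 × (14.9 − 1.3045) = 1511.8 kip·in = 1511.8/12 = 125.98 kip·ft.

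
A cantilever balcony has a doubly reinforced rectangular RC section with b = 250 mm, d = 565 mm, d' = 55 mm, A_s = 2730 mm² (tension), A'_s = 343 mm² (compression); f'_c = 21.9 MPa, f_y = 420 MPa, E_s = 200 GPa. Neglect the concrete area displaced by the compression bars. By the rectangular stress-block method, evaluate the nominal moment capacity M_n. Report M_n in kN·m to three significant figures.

M_n ≈ 532 kN·m

Assume both tension and compression steel yield.
Net tension couple steel: A_s − A'_s = 2387 mm².
a = (A_s − A'_s) f_y / (0.85 f'_c b) = 1002540/(0.85 × 21.9 × 250) = 215.43 mm.
c = a/β₁ = 215.43/0.85 = 253.45 mm; ε'_s = 0.003(c − d')/c = 0.0023 ≥ f_y/E_s = 0.0021, so compression steel does yield.
M_n = (A_s − A'_s) f_y (d − a/2) + A'_s f_y (d − d') = [1002540 × (565 − 107.715) + 144060 × (565 − 55)] × 10⁻⁶ = 458.45 + 73.47 = 531.92 kN·m.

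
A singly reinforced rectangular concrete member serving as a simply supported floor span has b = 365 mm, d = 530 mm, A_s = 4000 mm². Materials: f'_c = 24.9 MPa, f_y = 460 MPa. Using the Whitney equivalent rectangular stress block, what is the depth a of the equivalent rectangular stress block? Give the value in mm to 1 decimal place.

T = A_s f_y = 4000 × 460 = 1840000 N = 1840 kN.
Setting C = 0.85 f'_c a b equal to T: a = 1840000/(0.85 × 24.9 × 365) = 238.2 mm.

a ≈ 238.2 mm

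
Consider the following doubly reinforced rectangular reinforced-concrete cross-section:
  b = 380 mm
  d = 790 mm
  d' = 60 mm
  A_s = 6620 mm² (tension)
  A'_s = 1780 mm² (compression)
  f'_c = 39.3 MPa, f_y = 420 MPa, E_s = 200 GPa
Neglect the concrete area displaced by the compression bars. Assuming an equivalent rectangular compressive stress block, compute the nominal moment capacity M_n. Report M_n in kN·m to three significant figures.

Assume both tension and compression steel yield.
Net tension couple steel: A_s − A'_s = 4840 mm².
a = (A_s − A'_s) f_y / (0.85 f'_c b) = 2032800/(0.85 × 39.3 × 380) = 160.14 mm.
c = a/β₁ = 160.14/0.769 = 208.24 mm; ε'_s = 0.003(c − d')/c = 0.0021 ≥ f_y/E_s = 0.0021, so compression steel does yield.
M_n = (A_s − A'_s) f_y (d − a/2) + A'_s f_y (d − d') = [2032800 × (790 − 80.07) + 747600 × (790 − 60)] × 10⁻⁶ = 1443.15 + 545.75 = 1988.90 kN·m.

M_n ≈ 1990 kN·m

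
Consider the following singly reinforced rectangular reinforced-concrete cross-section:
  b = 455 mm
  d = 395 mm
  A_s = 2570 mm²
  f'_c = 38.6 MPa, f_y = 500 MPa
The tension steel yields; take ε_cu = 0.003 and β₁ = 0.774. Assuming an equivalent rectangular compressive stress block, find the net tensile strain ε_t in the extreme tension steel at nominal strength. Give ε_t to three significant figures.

ε_t ≈ 0.00766

a = A_s f_y/(0.85 f'_c b) = 86.08 mm.
β₁ = 0.774, so c = a/β₁ = 86.08/0.774 = 111.21 mm.
From the linear strain diagram with ε_cu = 0.003: ε_t = 0.003 (d − c)/c = 0.003 × (395 − 111.21)/111.21 = 0.00766.
Since ε_t ≥ 0.005, the section is tension-controlled.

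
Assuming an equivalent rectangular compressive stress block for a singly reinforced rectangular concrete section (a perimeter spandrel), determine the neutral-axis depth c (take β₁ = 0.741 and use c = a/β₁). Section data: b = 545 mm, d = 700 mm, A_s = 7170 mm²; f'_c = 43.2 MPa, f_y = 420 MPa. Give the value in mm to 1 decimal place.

T = A_s f_y = 7170 × 420 = 3011400 N = 3011.4 kN.
Setting C = 0.85 f'_c a b equal to T: a = 3011400/(0.85 × 43.2 × 545) = 150.477 mm.
With β₁ = 0.741, c = a/β₁ = 150.477/0.741 = 203.1 mm.

c ≈ 203.1 mm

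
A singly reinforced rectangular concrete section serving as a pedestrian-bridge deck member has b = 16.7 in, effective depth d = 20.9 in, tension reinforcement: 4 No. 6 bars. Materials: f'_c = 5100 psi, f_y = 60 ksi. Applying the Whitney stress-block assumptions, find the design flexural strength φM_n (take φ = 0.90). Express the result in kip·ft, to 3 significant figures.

φM_n ≈ 160 kip·ft

A_s = 4 × 0.44 = 1.76 in².
T = A_s f_y = 1.76 × 60 = 105.6 kips.
a = T/(0.85 f'_c b) = 105.6/(0.85 × 5.1 × 16.7) = 1.459 in.
M_n = T(d − a/2) = 105.6 × (20.9 − 0.7295) = 2130.0 kip·in = 2130.0/12 = 177.50 kip·ft.
φM_n = 0.90 × 177.50 = 159.75 kip·ft.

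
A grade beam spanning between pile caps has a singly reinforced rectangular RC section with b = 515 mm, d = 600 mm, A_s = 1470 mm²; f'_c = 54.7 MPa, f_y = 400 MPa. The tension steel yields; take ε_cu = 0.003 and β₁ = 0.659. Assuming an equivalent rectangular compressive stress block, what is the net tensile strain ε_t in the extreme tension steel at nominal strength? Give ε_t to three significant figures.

a = A_s f_y/(0.85 f'_c b) = 24.56 mm.
β₁ = 0.659, so c = a/β₁ = 24.56/0.659 = 37.27 mm.
From the linear strain diagram with ε_cu = 0.003: ε_t = 0.003 (d − c)/c = 0.003 × (600 − 37.27)/37.27 = 0.0453.
Since ε_t ≥ 0.005, the section is tension-controlled.

ε_t ≈ 0.0453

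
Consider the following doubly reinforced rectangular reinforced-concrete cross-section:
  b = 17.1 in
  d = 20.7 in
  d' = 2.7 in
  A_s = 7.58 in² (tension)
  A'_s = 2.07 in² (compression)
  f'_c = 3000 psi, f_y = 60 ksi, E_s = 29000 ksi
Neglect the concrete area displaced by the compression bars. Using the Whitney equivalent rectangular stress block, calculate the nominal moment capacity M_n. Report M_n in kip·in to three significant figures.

Assume both steels yield.
a = (A_s − A'_s) f_y/(0.85 f'_c b) = (7.58 − 2.07) × 60/(0.85 × 3 × 17.1) = 7.582 in.
c = a/β₁ = 7.582/0.85 = 8.920 in; ε'_s = 0.003(c − d')/c = 0.0021 ≥ ε_y = 0.0021, so the compression steel yields.
M_n = (A_s − A'_s) f_y (d − a/2) + A'_s f_y (d − d') = 330.6 × (20.7 − 3.791) + 124.2 × (20.7 − 2.7) = 5590.1 + 2235.6 = 7825.7 kip·in.

M_n ≈ 7830 kip·in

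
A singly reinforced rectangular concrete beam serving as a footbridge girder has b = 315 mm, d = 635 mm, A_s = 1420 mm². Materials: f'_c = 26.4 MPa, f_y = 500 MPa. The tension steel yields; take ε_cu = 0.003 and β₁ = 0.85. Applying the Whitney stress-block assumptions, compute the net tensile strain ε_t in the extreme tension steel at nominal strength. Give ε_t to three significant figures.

a = A_s f_y/(0.85 f'_c b) = 100.44 mm.
β₁ = 0.85, so c = a/β₁ = 100.44/0.85 = 118.16 mm.
From the linear strain diagram with ε_cu = 0.003: ε_t = 0.003 (d − c)/c = 0.003 × (635 − 118.16)/118.16 = 0.0131.
Since ε_t ≥ 0.005, the section is tension-controlled.

ε_t ≈ 0.0131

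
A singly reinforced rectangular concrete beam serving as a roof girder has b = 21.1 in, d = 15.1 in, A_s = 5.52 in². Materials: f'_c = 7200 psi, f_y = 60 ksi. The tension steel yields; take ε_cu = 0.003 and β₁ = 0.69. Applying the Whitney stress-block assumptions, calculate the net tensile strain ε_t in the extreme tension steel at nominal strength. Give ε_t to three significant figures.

ε_t ≈ 0.00919

a = A_s f_y/(0.85 f'_c b) = 2.565 in.
β₁ = 0.69, so c = a/β₁ = 2.565/0.69 = 3.717 in.
From the linear strain diagram with ε_cu = 0.003: ε_t = 0.003 (d − c)/c = 0.003 × (15.1 − 3.717)/3.717 = 0.00919.
Since ε_t ≥ 0.005, the section is tension-controlled.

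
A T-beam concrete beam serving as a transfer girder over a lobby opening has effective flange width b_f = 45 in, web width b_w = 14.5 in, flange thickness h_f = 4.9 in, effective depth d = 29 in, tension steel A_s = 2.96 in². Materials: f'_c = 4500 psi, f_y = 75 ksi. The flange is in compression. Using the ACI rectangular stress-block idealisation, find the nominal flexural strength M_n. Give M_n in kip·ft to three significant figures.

M_n ≈ 525 kip·ft

Tension: T = A_s f_y = 2.96 × 75 = 222 kips.
Try a within the flange: a = T/(0.85 f'_c b_f) = 222/(0.85 × 4.5 × 45) = 1.290 in.
Since a = 1.290 ≤ h_f = 4.9 in, the stress block lies entirely in the flange; analyse as a rectangular beam of width b_f.
M_n = T(d − a/2) = 222 × (29 − 0.645) = 6294.8 kip·in.
M_n = 6294.8/12 = 524.57 kip·ft.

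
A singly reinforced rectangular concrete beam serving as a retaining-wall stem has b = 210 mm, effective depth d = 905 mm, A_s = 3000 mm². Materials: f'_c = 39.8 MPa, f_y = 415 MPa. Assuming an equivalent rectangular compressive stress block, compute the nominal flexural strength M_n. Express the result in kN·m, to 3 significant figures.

T = A_s f_y = 3000 × 415 = 1245000 N = 1245 kN.
From C = T: a = T/(0.85 f'_c b) = 1245000/(0.85 × 39.8 × 210) = 175.25 mm.
M_n = T(d − a/2) = 1245 kN × (905 − 87.625) mm = 1017.63 kN·m.

M_n ≈ 1020 kN·m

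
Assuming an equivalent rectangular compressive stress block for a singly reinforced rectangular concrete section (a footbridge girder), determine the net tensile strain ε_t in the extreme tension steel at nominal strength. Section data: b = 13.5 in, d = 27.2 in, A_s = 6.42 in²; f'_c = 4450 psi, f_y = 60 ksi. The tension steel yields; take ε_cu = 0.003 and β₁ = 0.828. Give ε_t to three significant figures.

ε_t ≈ 0.00596

a = A_s f_y/(0.85 f'_c b) = 7.544 in.
β₁ = 0.828, so c = a/β₁ = 7.544/0.828 = 9.111 in.
From the linear strain diagram with ε_cu = 0.003: ε_t = 0.003 (d − c)/c = 0.003 × (27.2 − 9.111)/9.111 = 0.00596.
Since ε_t ≥ 0.005, the section is tension-controlled.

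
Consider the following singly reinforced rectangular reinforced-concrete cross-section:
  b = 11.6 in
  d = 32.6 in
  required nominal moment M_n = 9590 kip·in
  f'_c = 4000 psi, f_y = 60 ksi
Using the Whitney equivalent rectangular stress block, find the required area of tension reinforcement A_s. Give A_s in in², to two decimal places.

From M_n = 0.85 f'_c a b (d − a/2):
a = d − √(d² − 2M_n/(0.85 f'_c b)) = 32.6 − √(32.6² − 2 × 9590/(0.85 × 4 × 11.6)) = 8.591 in.
A_s = 0.85 f'_c a b / f_y = 0.85 × 4 × 8.591 × 11.6 / 60 = 5.647 in².

A_s ≈ 5.65 in²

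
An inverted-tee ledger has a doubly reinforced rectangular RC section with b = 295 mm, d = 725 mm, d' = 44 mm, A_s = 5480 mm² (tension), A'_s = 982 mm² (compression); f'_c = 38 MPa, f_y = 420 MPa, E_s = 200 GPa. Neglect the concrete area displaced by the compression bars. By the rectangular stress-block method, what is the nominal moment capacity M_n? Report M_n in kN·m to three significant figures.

M_n ≈ 1460 kN·m

Assume both tension and compression steel yield.
Net tension couple steel: A_s − A'_s = 4498 mm².
a = (A_s − A'_s) f_y / (0.85 f'_c b) = 1889160/(0.85 × 38 × 295) = 198.26 mm.
c = a/β₁ = 198.26/0.779 = 254.51 mm; ε'_s = 0.003(c − d')/c = 0.0025 ≥ f_y/E_s = 0.0021, so compression steel does yield.
M_n = (A_s − A'_s) f_y (d − a/2) + A'_s f_y (d − d') = [1889160 × (725 − 99.13) + 412440 × (725 − 44)] × 10⁻⁶ = 1182.37 + 280.87 = 1463.24 kN·m.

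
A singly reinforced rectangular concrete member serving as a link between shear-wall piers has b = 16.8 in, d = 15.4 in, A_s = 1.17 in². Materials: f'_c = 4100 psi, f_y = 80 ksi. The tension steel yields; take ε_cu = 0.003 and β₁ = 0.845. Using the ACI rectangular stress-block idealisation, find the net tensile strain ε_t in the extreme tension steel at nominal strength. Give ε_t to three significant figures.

a = A_s f_y/(0.85 f'_c b) = 1.599 in.
β₁ = 0.845, so c = a/β₁ = 1.599/0.845 = 1.892 in.
From the linear strain diagram with ε_cu = 0.003: ε_t = 0.003 (d − c)/c = 0.003 × (15.4 − 1.892)/1.892 = 0.0214.
Since ε_t ≥ 0.005, the section is tension-controlled.

ε_t ≈ 0.0214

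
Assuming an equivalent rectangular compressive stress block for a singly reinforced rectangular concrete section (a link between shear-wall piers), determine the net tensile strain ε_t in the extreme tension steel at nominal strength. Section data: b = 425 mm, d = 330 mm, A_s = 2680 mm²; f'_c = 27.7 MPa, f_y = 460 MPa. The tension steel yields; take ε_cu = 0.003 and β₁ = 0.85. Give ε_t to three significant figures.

ε_t ≈ 0.00383

a = A_s f_y/(0.85 f'_c b) = 123.20 mm.
β₁ = 0.85, so c = a/β₁ = 123.20/0.85 = 144.94 mm.
From the linear strain diagram with ε_cu = 0.003: ε_t = 0.003 (d − c)/c = 0.003 × (330 − 144.94)/144.94 = 0.00383.
ε_t < 0.004 — the section is over-reinforced for flexure under ACI limits.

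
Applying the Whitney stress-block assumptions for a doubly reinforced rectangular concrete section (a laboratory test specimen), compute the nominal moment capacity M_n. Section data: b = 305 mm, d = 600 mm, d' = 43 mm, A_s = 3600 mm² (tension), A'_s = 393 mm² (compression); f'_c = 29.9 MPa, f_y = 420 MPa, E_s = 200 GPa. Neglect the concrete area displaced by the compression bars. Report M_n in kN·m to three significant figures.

M_n ≈ 783 kN·m

Assume both tension and compression steel yield.
Net tension couple steel: A_s − A'_s = 3207 mm².
a = (A_s − A'_s) f_y / (0.85 f'_c b) = 1346940/(0.85 × 29.9 × 305) = 173.76 mm.
c = a/β₁ = 173.76/0.836 = 207.85 mm; ε'_s = 0.003(c − d')/c = 0.0024 ≥ f_y/E_s = 0.0021, so compression steel does yield.
M_n = (A_s − A'_s) f_y (d − a/2) + A'_s f_y (d − d') = [1346940 × (600 − 86.88) + 165060 × (600 − 43)] × 10⁻⁶ = 691.14 + 91.94 = 783.08 kN·m.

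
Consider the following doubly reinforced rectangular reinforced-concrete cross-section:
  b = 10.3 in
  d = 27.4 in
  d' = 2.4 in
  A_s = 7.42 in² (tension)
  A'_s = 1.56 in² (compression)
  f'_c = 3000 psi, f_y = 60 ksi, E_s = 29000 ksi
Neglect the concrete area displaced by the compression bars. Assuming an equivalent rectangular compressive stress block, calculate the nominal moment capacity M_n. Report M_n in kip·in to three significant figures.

M_n ≈ 9620 kip·in

Assume both steels yield.
a = (A_s − A'_s) f_y/(0.85 f'_c b) = (7.42 − 1.56) × 60/(0.85 × 3 × 10.3) = 13.387 in.
c = a/β₁ = 13.387/0.85 = 15.749 in; ε'_s = 0.003(c − d')/c = 0.0025 ≥ ε_y = 0.0021, so the compression steel yields.
M_n = (A_s − A'_s) f_y (d − a/2) + A'_s f_y (d − d') = 351.6 × (27.4 − 6.6935) + 93.6 × (27.4 − 2.4) = 7280.4 + 2340.0 = 9620.4 kip·in.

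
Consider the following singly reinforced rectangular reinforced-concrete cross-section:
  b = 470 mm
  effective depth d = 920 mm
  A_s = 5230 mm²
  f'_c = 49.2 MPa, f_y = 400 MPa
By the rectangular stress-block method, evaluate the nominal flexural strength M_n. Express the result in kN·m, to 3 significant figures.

T = A_s f_y = 5230 × 400 = 2092000 N = 2092 kN.
From C = T: a = T/(0.85 f'_c b) = 2092000/(0.85 × 49.2 × 470) = 106.43 mm.
M_n = T(d − a/2) = 2092 kN × (920 − 53.215) mm = 1813.31 kN·m.

M_n ≈ 1810 kN·m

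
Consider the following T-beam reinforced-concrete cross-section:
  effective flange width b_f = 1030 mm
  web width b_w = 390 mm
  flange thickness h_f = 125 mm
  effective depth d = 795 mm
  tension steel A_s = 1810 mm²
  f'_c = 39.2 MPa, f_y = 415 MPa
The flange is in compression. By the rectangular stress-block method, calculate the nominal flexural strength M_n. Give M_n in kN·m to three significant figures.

M_n ≈ 589 kN·m

Tension: T = A_s f_y = 1810 × 415 = 751150 N.
Try a within the flange: a = T/(0.85 f'_c b_f) = 751150/(0.85 × 39.2 × 1030) = 21.89 mm.
Since a = 21.89 ≤ h_f = 125 mm, the stress block lies entirely in the flange; analyse as a rectangular beam of width b_f.
M_n = T(d − a/2) = 751150 × (795 − 10.945) = 588.94 × 10⁶ N·mm.
M_n = 588.94 kN·m.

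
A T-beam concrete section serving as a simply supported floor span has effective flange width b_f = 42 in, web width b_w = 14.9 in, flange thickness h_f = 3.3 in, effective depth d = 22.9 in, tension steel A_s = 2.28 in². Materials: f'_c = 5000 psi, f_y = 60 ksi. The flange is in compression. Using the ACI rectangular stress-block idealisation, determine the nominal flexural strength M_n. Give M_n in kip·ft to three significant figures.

M_n ≈ 257 kip·ft

Tension: T = A_s f_y = 2.28 × 60 = 136.8 kips.
Try a within the flange: a = T/(0.85 f'_c b_f) = 136.8/(0.85 × 5 × 42) = 0.766 in.
Since a = 0.766 ≤ h_f = 3.3 in, the stress block lies entirely in the flange; analyse as a rectangular beam of width b_f.
M_n = T(d − a/2) = 136.8 × (22.9 − 0.383) = 3080.3 kip·in.
M_n = 3080.3/12 = 256.69 kip·ft.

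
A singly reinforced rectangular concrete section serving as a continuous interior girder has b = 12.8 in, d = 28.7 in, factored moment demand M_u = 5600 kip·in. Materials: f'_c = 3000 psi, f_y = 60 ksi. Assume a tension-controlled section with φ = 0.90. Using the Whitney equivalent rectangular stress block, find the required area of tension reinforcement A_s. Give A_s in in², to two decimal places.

A_s ≈ 4.17 in²

M_n = M_u/φ = 5600/0.90 = 6222.22 kip·in.
From M_n = 0.85 f'_c a b (d − a/2):
a = d − √(d² − 2M_n/(0.85 f'_c b)) = 28.7 − √(28.7² − 2 × 6222.22/(0.85 × 3 × 12.8)) = 7.666 in.
A_s = 0.85 f'_c a b / f_y = 0.85 × 3 × 7.666 × 12.8 / 60 = 4.170 in².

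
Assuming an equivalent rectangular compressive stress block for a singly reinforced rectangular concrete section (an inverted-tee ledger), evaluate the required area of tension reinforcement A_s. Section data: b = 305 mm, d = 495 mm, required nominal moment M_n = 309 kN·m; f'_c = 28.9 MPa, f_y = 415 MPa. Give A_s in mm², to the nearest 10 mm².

A_s ≈ 1660 mm²

With M_n = 0.85 f'_c a b (d − a/2), solve the quadratic for a:
a = d − √(d² − 2M_n/(0.85 f'_c b)) = 495 − √(495² − 2 × 309×10⁶/(0.85 × 28.9 × 305)) = 91.84 mm.
A_s = 0.85 f'_c a b / f_y = 0.85 × 28.9 × 91.84 × 305 / 415 = 1658.1 mm².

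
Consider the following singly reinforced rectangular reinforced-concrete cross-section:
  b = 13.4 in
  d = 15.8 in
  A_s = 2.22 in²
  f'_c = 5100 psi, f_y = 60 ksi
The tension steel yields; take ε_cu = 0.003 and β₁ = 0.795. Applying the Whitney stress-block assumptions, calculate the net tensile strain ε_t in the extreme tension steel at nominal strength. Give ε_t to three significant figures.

a = A_s f_y/(0.85 f'_c b) = 2.293 in.
β₁ = 0.795, so c = a/β₁ = 2.293/0.795 = 2.884 in.
From the linear strain diagram with ε_cu = 0.003: ε_t = 0.003 (d − c)/c = 0.003 × (15.8 − 2.884)/2.884 = 0.0134.
Since ε_t ≥ 0.005, the section is tension-controlled.

ε_t ≈ 0.0134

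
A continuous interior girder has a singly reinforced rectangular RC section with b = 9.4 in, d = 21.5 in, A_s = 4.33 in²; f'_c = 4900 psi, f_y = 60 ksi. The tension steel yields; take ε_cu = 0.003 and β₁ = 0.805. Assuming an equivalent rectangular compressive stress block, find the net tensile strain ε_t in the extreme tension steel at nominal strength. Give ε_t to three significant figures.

a = A_s f_y/(0.85 f'_c b) = 6.636 in.
β₁ = 0.805, so c = a/β₁ = 6.636/0.805 = 8.243 in.
From the linear strain diagram with ε_cu = 0.003: ε_t = 0.003 (d − c)/c = 0.003 × (21.5 − 8.243)/8.243 = 0.00482.
ε_t is between 0.004 and 0.005 — transition zone.

ε_t ≈ 0.00482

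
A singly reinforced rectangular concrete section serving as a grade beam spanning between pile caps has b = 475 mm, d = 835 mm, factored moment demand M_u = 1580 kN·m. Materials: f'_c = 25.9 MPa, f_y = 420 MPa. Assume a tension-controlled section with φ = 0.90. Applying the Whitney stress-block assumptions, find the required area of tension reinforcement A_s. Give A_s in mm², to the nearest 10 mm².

M_n = M_u/φ = 1580/0.90 = 1755.56 kN·m.
With M_n = 0.85 f'_c a b (d − a/2), solve the quadratic for a:
a = d − √(d² − 2M_n/(0.85 f'_c b)) = 835 − √(835² − 2 × 1755.56×10⁶/(0.85 × 25.9 × 475)) = 233.78 mm.
A_s = 0.85 f'_c a b / f_y = 0.85 × 25.9 × 233.78 × 475 / 420 = 5820.6 mm².

A_s ≈ 5820 mm²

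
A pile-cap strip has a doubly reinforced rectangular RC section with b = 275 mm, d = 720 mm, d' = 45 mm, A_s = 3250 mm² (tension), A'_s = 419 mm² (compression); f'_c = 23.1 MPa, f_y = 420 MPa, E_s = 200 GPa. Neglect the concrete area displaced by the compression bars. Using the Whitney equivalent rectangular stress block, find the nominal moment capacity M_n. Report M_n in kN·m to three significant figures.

Assume both tension and compression steel yield.
Net tension couple steel: A_s − A'_s = 2831 mm².
a = (A_s − A'_s) f_y / (0.85 f'_c b) = 1189020/(0.85 × 23.1 × 275) = 220.20 mm.
c = a/β₁ = 220.20/0.85 = 259.06 mm; ε'_s = 0.003(c − d')/c = 0.0025 ≥ f_y/E_s = 0.0021, so compression steel does yield.
M_n = (A_s − A'_s) f_y (d − a/2) + A'_s f_y (d − d') = [1189020 × (720 − 110.1) + 175980 × (720 − 45)] × 10⁻⁶ = 725.18 + 118.79 = 843.97 kN·m.

M_n ≈ 844 kN·m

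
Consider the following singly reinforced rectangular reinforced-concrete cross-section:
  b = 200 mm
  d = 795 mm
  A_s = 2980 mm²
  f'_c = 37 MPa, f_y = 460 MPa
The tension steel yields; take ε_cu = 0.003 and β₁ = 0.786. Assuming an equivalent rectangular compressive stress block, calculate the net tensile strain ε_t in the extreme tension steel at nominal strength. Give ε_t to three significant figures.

ε_t ≈ 0.00560

a = A_s f_y/(0.85 f'_c b) = 217.93 mm.
β₁ = 0.786, so c = a/β₁ = 217.93/0.786 = 277.26 mm.
From the linear strain diagram with ε_cu = 0.003: ε_t = 0.003 (d − c)/c = 0.003 × (795 − 277.26)/277.26 = 0.00560.
Since ε_t ≥ 0.005, the section is tension-controlled.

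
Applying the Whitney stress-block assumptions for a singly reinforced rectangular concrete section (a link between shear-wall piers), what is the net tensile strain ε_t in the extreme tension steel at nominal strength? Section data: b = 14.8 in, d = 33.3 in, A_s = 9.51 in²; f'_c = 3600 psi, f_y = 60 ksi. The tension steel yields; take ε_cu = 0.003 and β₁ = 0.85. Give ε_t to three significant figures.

a = A_s f_y/(0.85 f'_c b) = 12.599 in.
β₁ = 0.85, so c = a/β₁ = 12.599/0.85 = 14.822 in.
From the linear strain diagram with ε_cu = 0.003: ε_t = 0.003 (d − c)/c = 0.003 × (33.3 − 14.822)/14.822 = 0.00374.
ε_t < 0.004 — the section is over-reinforced for flexure under ACI limits.

ε_t ≈ 0.00374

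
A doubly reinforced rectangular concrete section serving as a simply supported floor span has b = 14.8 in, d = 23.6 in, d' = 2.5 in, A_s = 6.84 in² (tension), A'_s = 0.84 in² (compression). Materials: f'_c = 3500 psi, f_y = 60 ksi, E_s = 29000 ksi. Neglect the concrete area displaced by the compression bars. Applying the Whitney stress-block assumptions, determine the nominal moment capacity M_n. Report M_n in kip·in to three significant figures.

Assume both steels yield.
a = (A_s − A'_s) f_y/(0.85 f'_c b) = (6.84 − 0.84) × 60/(0.85 × 3.5 × 14.8) = 8.176 in.
c = a/β₁ = 8.176/0.85 = 9.619 in; ε'_s = 0.003(c − d')/c = 0.0022 ≥ ε_y = 0.0021, so the compression steel yields.
M_n = (A_s − A'_s) f_y (d − a/2) + A'_s f_y (d − d') = 360 × (23.6 − 4.088) + 50.4 × (23.6 − 2.5) = 7024.3 + 1063.4 = 8087.7 kip·in.

M_n ≈ 8090 kip·in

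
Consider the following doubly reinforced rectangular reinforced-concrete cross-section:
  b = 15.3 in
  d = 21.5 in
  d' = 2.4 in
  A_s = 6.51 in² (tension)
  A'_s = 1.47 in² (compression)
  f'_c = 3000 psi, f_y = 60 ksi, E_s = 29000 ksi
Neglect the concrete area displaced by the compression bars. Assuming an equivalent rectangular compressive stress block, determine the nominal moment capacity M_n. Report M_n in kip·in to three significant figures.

Assume both steels yield.
a = (A_s − A'_s) f_y/(0.85 f'_c b) = (6.51 − 1.47) × 60/(0.85 × 3 × 15.3) = 7.751 in.
c = a/β₁ = 7.751/0.85 = 9.119 in; ε'_s = 0.003(c − d')/c = 0.0022 ≥ ε_y = 0.0021, so the compression steel yields.
M_n = (A_s − A'_s) f_y (d − a/2) + A'_s f_y (d − d') = 302.4 × (21.5 − 3.8755) + 88.2 × (21.5 − 2.4) = 5329.6 + 1684.6 = 7014.2 kip·in.

M_n ≈ 7010 kip·in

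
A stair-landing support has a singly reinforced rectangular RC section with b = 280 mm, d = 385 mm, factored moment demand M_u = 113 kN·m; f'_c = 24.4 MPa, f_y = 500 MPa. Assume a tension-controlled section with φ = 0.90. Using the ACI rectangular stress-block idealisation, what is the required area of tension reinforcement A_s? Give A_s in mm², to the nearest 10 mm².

M_n = M_u/φ = 113/0.90 = 125.556 kN·m.
With M_n = 0.85 f'_c a b (d − a/2), solve the quadratic for a:
a = d − √(d² − 2M_n/(0.85 f'_c b)) = 385 − √(385² − 2 × 125.556×10⁶/(0.85 × 24.4 × 280)) = 60.99 mm.
A_s = 0.85 f'_c a b / f_y = 0.85 × 24.4 × 60.99 × 280 / 500 = 708.4 mm².

A_s ≈ 710 mm²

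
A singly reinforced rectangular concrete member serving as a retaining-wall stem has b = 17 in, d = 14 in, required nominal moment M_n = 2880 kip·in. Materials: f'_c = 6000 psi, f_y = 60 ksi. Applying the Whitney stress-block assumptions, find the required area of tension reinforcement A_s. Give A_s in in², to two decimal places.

A_s ≈ 3.78 in²

From M_n = 0.85 f'_c a b (d − a/2):
a = d − √(d² − 2M_n/(0.85 f'_c b)) = 14 − √(14² − 2 × 2880/(0.85 × 6 × 17)) = 2.617 in.
A_s = 0.85 f'_c a b / f_y = 0.85 × 6 × 2.617 × 17 / 60 = 3.782 in².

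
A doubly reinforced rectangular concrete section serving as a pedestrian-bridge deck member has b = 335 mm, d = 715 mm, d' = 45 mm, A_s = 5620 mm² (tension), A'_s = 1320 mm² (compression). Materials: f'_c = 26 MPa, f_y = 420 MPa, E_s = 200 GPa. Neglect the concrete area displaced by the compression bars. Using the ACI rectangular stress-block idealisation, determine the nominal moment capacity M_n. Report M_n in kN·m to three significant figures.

Assume both tension and compression steel yield.
Net tension couple steel: A_s − A'_s = 4300 mm².
a = (A_s − A'_s) f_y / (0.85 f'_c b) = 1806000/(0.85 × 26 × 335) = 243.94 mm.
c = a/β₁ = 243.94/0.85 = 286.99 mm; ε'_s = 0.003(c − d')/c = 0.0025 ≥ f_y/E_s = 0.0021, so compression steel does yield.
M_n = (A_s − A'_s) f_y (d − a/2) + A'_s f_y (d − d') = [1806000 × (715 − 121.97) + 554400 × (715 − 45)] × 10⁻⁶ = 1071.01 + 371.45 = 1442.46 kN·m.

M_n ≈ 1440 kN·m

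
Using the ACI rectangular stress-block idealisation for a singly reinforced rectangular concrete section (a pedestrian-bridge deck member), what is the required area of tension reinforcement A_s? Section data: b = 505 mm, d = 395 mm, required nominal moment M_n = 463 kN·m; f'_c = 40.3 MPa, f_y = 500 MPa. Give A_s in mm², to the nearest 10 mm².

A_s ≈ 2590 mm²

With M_n = 0.85 f'_c a b (d − a/2), solve the quadratic for a:
a = d − √(d² − 2M_n/(0.85 f'_c b)) = 395 − √(395² − 2 × 463×10⁶/(0.85 × 40.3 × 505)) = 74.85 mm.
A_s = 0.85 f'_c a b / f_y = 0.85 × 40.3 × 74.85 × 505 / 500 = 2589.6 mm².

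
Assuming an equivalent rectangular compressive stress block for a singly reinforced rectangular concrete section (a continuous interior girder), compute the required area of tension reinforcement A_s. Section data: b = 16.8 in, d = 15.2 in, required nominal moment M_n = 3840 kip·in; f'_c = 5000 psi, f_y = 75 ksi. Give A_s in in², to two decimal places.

A_s ≈ 3.89 in²

From M_n = 0.85 f'_c a b (d − a/2):
a = d − √(d² − 2M_n/(0.85 f'_c b)) = 15.2 − √(15.2² − 2 × 3840/(0.85 × 5 × 16.8)) = 4.088 in.
A_s = 0.85 f'_c a b / f_y = 0.85 × 5 × 4.088 × 16.8 / 75 = 3.892 in².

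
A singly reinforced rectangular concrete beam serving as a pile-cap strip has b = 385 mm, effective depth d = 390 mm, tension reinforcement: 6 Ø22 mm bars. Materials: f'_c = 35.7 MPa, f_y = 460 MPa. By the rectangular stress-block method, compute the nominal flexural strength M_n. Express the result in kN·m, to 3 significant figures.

A_s = 6 × 380 = 2280 mm².
T = A_s f_y = 2280 × 460 = 1048800 N = 1048.8 kN.
From C = T: a = T/(0.85 f'_c b) = 1048800/(0.85 × 35.7 × 385) = 89.77 mm.
M_n = T(d − a/2) = 1048.8 kN × (390 − 44.885) mm = 361.96 kN·m.

M_n ≈ 362 kN·m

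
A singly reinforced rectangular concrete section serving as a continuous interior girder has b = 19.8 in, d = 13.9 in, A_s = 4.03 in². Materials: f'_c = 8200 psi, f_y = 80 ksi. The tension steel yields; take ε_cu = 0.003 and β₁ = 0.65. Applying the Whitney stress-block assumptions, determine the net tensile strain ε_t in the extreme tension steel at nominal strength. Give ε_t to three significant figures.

a = A_s f_y/(0.85 f'_c b) = 2.336 in.
β₁ = 0.65, so c = a/β₁ = 2.336/0.65 = 3.594 in.
From the linear strain diagram with ε_cu = 0.003: ε_t = 0.003 (d − c)/c = 0.003 × (13.9 − 3.594)/3.594 = 0.00860.
Since ε_t ≥ 0.005, the section is tension-controlled.

ε_t ≈ 0.00860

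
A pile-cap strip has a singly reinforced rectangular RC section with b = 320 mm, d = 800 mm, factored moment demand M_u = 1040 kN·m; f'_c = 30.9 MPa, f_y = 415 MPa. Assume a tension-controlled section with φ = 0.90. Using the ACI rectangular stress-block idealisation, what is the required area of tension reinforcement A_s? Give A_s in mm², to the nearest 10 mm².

A_s ≈ 3970 mm²

M_n = M_u/φ = 1040/0.90 = 1155.56 kN·m.
With M_n = 0.85 f'_c a b (d − a/2), solve the quadratic for a:
a = d − √(d² − 2M_n/(0.85 f'_c b)) = 800 − √(800² − 2 × 1155.56×10⁶/(0.85 × 30.9 × 320)) = 195.83 mm.
A_s = 0.85 f'_c a b / f_y = 0.85 × 30.9 × 195.83 × 320 / 415 = 3966.1 mm².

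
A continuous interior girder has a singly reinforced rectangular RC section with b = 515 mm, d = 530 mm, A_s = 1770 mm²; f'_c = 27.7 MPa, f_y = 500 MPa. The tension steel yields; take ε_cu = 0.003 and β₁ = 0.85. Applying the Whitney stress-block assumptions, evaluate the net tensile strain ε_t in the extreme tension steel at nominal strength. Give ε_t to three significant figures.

ε_t ≈ 0.0155

a = A_s f_y/(0.85 f'_c b) = 72.99 mm.
β₁ = 0.85, so c = a/β₁ = 72.99/0.85 = 85.87 mm.
From the linear strain diagram with ε_cu = 0.003: ε_t = 0.003 (d − c)/c = 0.003 × (530 − 85.87)/85.87 = 0.0155.
Since ε_t ≥ 0.005, the section is tension-controlled.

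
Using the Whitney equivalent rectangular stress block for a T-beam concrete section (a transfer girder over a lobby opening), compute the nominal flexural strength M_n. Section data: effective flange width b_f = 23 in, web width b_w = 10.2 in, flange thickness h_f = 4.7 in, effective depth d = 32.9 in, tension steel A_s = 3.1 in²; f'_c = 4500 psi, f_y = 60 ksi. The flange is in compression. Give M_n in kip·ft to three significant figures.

M_n ≈ 494 kip·ft

Tension: T = A_s f_y = 3.1 × 60 = 186 kips.
Try a within the flange: a = T/(0.85 f'_c b_f) = 186/(0.85 × 4.5 × 23) = 2.114 in.
Since a = 2.114 ≤ h_f = 4.7 in, the stress block lies entirely in the flange; analyse as a rectangular beam of width b_f.
M_n = T(d − a/2) = 186 × (32.9 − 1.057) = 5922.8 kip·in.
M_n = 5922.8/12 = 493.57 kip·ft.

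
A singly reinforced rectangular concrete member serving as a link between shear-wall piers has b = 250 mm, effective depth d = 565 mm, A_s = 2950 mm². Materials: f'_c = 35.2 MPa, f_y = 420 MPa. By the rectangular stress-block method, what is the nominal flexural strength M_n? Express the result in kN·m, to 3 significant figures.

T = A_s f_y = 2950 × 420 = 1239000 N = 1239 kN.
From C = T: a = T/(0.85 f'_c b) = 1239000/(0.85 × 35.2 × 250) = 165.64 mm.
M_n = T(d − a/2) = 1239 kN × (565 − 82.82) mm = 597.42 kN·m.

M_n ≈ 597 kN·m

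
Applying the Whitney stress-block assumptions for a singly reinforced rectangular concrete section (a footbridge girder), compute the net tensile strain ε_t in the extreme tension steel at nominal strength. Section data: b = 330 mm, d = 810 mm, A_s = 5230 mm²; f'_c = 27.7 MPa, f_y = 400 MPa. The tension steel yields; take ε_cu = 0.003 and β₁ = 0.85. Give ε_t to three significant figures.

a = A_s f_y/(0.85 f'_c b) = 269.25 mm.
β₁ = 0.85, so c = a/β₁ = 269.25/0.85 = 316.76 mm.
From the linear strain diagram with ε_cu = 0.003: ε_t = 0.003 (d − c)/c = 0.003 × (810 − 316.76)/316.76 = 0.00467.
ε_t is between 0.004 and 0.005 — transition zone.

ε_t ≈ 0.00467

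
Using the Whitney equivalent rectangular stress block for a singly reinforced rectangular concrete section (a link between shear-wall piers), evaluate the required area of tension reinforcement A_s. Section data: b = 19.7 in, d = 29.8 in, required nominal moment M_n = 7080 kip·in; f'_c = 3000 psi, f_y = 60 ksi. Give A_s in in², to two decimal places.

A_s ≈ 4.34 in²

From M_n = 0.85 f'_c a b (d − a/2):
a = d − √(d² − 2M_n/(0.85 f'_c b)) = 29.8 − √(29.8² − 2 × 7080/(0.85 × 3 × 19.7)) = 5.180 in.
A_s = 0.85 f'_c a b / f_y = 0.85 × 3 × 5.180 × 19.7 / 60 = 4.337 in².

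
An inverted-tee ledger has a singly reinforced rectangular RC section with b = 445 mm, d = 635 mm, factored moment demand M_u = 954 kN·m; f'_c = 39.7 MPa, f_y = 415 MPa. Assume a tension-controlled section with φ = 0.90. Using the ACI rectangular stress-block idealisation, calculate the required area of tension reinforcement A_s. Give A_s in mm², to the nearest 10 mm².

A_s ≈ 4450 mm²

M_n = M_u/φ = 954/0.90 = 1060 kN·m.
With M_n = 0.85 f'_c a b (d − a/2), solve the quadratic for a:
a = d − √(d² − 2M_n/(0.85 f'_c b)) = 635 − √(635² − 2 × 1060×10⁶/(0.85 × 39.7 × 445)) = 123.09 mm.
A_s = 0.85 f'_c a b / f_y = 0.85 × 39.7 × 123.09 × 445 / 415 = 4453.9 mm².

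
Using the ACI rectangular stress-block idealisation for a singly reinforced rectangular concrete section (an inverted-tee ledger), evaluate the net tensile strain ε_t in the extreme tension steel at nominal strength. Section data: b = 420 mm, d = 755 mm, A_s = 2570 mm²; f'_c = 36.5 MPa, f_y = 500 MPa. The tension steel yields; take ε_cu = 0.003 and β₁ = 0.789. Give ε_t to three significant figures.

a = A_s f_y/(0.85 f'_c b) = 98.61 mm.
β₁ = 0.789, so c = a/β₁ = 98.61/0.789 = 124.98 mm.
From the linear strain diagram with ε_cu = 0.003: ε_t = 0.003 (d − c)/c = 0.003 × (755 − 124.98)/124.98 = 0.0151.
Since ε_t ≥ 0.005, the section is tension-controlled.

ε_t ≈ 0.0151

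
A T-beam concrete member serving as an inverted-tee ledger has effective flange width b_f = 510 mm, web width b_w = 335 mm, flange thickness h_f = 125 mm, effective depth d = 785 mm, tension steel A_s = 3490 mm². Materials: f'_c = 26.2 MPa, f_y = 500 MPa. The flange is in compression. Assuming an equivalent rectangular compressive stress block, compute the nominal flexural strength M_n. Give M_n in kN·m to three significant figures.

Tension: T = A_s f_y = 3490 × 500 = 1745000 N.
Try a within the flange: a = T/(0.85 f'_c b_f) = 1745000/(0.85 × 26.2 × 510) = 153.64 mm.
a = 153.64 > h_f = 125 mm: the block extends into the web. Split into flange-overhang and web parts.
C_f = 0.85 f'_c (b_f − b_w) h_f = 0.85 × 26.2 × (510 − 335) × 125 = 487156 N.
Remaining web compression depth: a_w = (T − C_f)/(0.85 f'_c b_w) = (1745000 − 487156)/(0.85 × 26.2 × 335) = 168.60 mm.
M_n = C_f(d − h_f/2) + (T − C_f)(d − a_w/2) = 487156 × (785 − 62.5) + 1257844 × (785 − 84.3) = 351.97 + 881.37 = 1233.34 × 10⁶ N·mm.
M_n = 1233.34 kN·m.

M_n ≈ 1230 kN·m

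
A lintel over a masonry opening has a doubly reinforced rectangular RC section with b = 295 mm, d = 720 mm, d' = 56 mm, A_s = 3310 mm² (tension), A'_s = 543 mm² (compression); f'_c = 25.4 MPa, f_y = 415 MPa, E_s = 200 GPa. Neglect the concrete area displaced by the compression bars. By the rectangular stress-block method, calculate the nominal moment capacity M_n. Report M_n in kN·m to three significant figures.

M_n ≈ 873 kN·m

Assume both tension and compression steel yield.
Net tension couple steel: A_s − A'_s = 2767 mm².
a = (A_s − A'_s) f_y / (0.85 f'_c b) = 1148305/(0.85 × 25.4 × 295) = 180.29 mm.
c = a/β₁ = 180.29/0.85 = 212.11 mm; ε'_s = 0.003(c − d')/c = 0.0022 ≥ f_y/E_s = 0.0021, so compression steel does yield.
M_n = (A_s − A'_s) f_y (d − a/2) + A'_s f_y (d − d') = [1148305 × (720 − 90.145) + 225345 × (720 − 56)] × 10⁻⁶ = 723.27 + 149.63 = 872.90 kN·m.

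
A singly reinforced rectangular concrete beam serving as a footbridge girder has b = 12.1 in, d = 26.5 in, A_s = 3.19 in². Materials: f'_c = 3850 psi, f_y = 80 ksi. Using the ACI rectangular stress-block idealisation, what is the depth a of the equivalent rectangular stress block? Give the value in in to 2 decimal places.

a ≈ 6.44 in

T = A_s f_y = 3.19 × 80 = 255.2 kips.
a = T/(0.85 f'_c b) = 255.2/(0.85 × 3.85 × 12.1) = 6.44 in.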